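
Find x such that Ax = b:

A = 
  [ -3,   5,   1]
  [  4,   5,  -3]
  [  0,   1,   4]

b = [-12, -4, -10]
Row reduce the augmented matrix [A|b]:
R2 → R2 + (4/3)·R1
R3 → R3 - (3/35)·R2
REF = 
  [   -3,     5,     1,   -12]
  [    0,  35/3,  -5/3,   -20]
  [    0,     0,  29/7, -58/7]

Back-substitution:
x₃ = (-58/7) / (29/7) = -2
x₂ = (-20 - (-5/3)(-2)) / (35/3) = -2
x₁ = (-12 - (5)(-2) - (1)(-2)) / (-3) = 0

x = [0, -2, -2]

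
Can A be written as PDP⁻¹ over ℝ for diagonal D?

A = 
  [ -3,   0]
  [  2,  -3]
No

tr(A) = -6, det(A) = 9
Characteristic polynomial: λ² - tr(A)λ + det(A) = λ² + 6λ + 9
λ² + 6λ + 9 = (λ + 3)²
Eigenvalues: -3, -3
λ=-3: alg. mult. = 2, geom. mult. = 2 - rank(A - (-3)I) = 2 - 1 = 1
Sum of geometric multiplicities = 1 < n = 2, so there aren't enough independent eigenvectors.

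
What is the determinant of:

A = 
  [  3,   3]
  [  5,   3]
For a 2×2 matrix, det = ad - bc = (3)(3) - (3)(5) = -6

det(A) = -6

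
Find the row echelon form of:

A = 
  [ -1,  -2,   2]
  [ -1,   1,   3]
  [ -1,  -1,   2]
Row operations:
R2 → R2 - (1)·R1
R3 → R3 - (1)·R1
R3 → R3 - (1/3)·R2

Resulting echelon form:
REF = 
  [  -1,   -2,    2]
  [   0,    3,    1]
  [   0,    0, -1/3]

Rank = 3 (number of non-zero pivot rows).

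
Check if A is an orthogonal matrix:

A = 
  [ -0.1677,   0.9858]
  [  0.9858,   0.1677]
Yes

AᵀA = 
  [  0.9999,   0]
  [  0,   0.9999]
≈ I (equal to I up to the 4-dp rounding of the entries)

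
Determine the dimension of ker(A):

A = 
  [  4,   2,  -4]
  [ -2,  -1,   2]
nullity(A) = 2

Row reduce:
R2 → R2 + (1/2)·R1
REF = 
  [  4,   2,  -4]
  [  0,   0,   0]
Pivot columns: 1 → 1 pivot.
rank(A) = 1, so nullity(A) = 3 - 1 = 2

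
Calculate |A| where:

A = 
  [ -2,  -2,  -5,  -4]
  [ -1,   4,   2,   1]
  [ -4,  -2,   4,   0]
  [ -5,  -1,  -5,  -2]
Cofactor expansion along row 1: det(A) = a₁₁M₁₁ - a₁₂M₁₂ + a₁₃M₁₃ - a₁₄M₁₄

M₁₁ = det[[4, 2, 1]; [-2, 4, 0]; [-1, -5, -2]]
  = (4)·((4)(-2) - (0)(-5)) - (2)·((-2)(-2) - (0)(-1)) + (1)·((-2)(-5) - (4)(-1))
  = (4)(-8) - (2)(4) + (1)(14)
  = -26
M₁₂ = det[[-1, 2, 1]; [-4, 4, 0]; [-5, -5, -2]]
  = (-1)·((4)(-2) - (0)(-5)) - (2)·((-4)(-2) - (0)(-5)) + (1)·((-4)(-5) - (4)(-5))
  = (-1)(-8) - (2)(8) + (1)(40)
  = 32
M₁₃ = det[[-1, 4, 1]; [-4, -2, 0]; [-5, -1, -2]]
  = (-1)·((-2)(-2) - (0)(-1)) - (4)·((-4)(-2) - (0)(-5)) + (1)·((-4)(-1) - (-2)(-5))
  = (-1)(4) - (4)(8) + (1)(-6)
  = -42
M₁₄ = det[[-1, 4, 2]; [-4, -2, 4]; [-5, -1, -5]]
  = (-1)·((-2)(-5) - (4)(-1)) - (4)·((-4)(-5) - (4)(-5)) + (2)·((-4)(-1) - (-2)(-5))
  = (-1)(14) - (4)(40) + (2)(-6)
  = -186

det(A) = (-2)(-26) - (-2)(32) + (-5)(-42) - (-4)(-186) = -418

det(A) = -418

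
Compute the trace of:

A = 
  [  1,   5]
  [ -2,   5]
6

tr(A) = 1 + 5 = 6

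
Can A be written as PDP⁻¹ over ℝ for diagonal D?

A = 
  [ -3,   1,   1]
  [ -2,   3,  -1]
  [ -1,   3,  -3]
Yes

Characteristic polynomial: det(λI - A) = λ³ + 3λ² - 3λ - 10
Testing integer divisors of the constant term: p(-2) = 0, so (λ + 2) is a factor:
p(λ) = (λ + 2)(λ² + λ - 5)
λ² + λ - 5 = 0  ⇒  λ = (-1 ± √((1)² - 4·(-5)))/2 = (-1 ± √(21))/2
  = (-1 + √21)/2,  (-1 - √21)/2
Eigenvalues: -2, (-1 + √21)/2, (-1 - √21)/2  (≈ -2, 1.791, -2.791)
The two irrational eigenvalues are distinct (simple), so each has alg. mult. = geom. mult. = 1.
λ=-2: alg. mult. = 1, geom. mult. = 3 - rank(A - (-2)I) = 3 - 2 = 1
Sum of geometric multiplicities equals n, so A has n independent eigenvectors.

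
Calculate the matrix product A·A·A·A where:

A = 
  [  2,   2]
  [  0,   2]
A² = A·A:
A²[1,1] = (2)(2) + (2)(0) = 4
A²[1,2] = (2)(2) + (2)(2) = 8
A²[2,1] = (0)(2) + (2)(0) = 0
A²[2,2] = (0)(2) + (2)(2) = 4
A² = 
  [  4,   8]
  [  0,   4]

A^3 = A^2·A:
A^3[1,1] = (4)(2) + (8)(0) = 8
A^3[1,2] = (4)(2) + (8)(2) = 24
A^3[2,1] = (0)(2) + (4)(0) = 0
A^3[2,2] = (0)(2) + (4)(2) = 8
A^3 = 
  [  8,  24]
  [  0,   8]

A^4 = A^3·A:
A^4[1,1] = (8)(2) + (24)(0) = 16
A^4[1,2] = (8)(2) + (24)(2) = 64
A^4[2,1] = (0)(2) + (8)(0) = 0
A^4[2,2] = (0)(2) + (8)(2) = 16
A^4 = 
  [ 16,  64]
  [  0,  16]

Therefore
A^4 = 
  [ 16,  64]
  [  0,  16]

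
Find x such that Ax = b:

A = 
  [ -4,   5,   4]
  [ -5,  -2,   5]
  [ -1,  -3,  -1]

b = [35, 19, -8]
Row reduce the augmented matrix [A|b]:
R2 → R2 - (5/4)·R1
R3 → R3 - (1/4)·R1
R3 → R3 - (17/33)·R2
REF = 
  [   -4,     5,     4,    35]
  [    0, -33/4,     0, -99/4]
  [    0,     0,    -2,    -4]

Back-substitution:
x₃ = (-4) / (-2) = 2
x₂ = (-99/4 - (0)(2)) / (-33/4) = 3
x₁ = (35 - (5)(3) - (4)(2)) / (-4) = -3

x = [-3, 3, 2]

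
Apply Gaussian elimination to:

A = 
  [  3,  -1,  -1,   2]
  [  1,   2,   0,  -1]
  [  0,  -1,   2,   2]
Row operations:
R2 → R2 - (1/3)·R1
R3 → R3 + (3/7)·R2

Resulting echelon form:
REF = 
  [   3,   -1,   -1,    2]
  [   0,  7/3,  1/3, -5/3]
  [   0,    0, 15/7,  9/7]

Rank = 3 (number of non-zero pivot rows).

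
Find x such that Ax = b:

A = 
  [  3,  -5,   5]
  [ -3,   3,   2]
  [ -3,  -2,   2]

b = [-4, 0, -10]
x = [2, 2, 0]

Row reduce the augmented matrix [A|b]:
R2 → R2 + (1)·R1
R3 → R3 + (1)·R1
R3 → R3 - (7/2)·R2
REF = 
  [    3,    -5,     5,    -4]
  [    0,    -2,     7,    -4]
  [    0,     0, -35/2,     0]

Back-substitution:
x₃ = 0 / (-35/2) = 0
x₂ = (-4 - (7)(0)) / (-2) = 2
x₁ = (-4 - (-5)(2) - (5)(0)) / 3 = 2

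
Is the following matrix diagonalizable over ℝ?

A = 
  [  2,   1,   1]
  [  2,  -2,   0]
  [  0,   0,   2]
Yes

Characteristic polynomial: det(λI - A) = λ³ - 2λ² - 6λ + 12
Testing integer divisors of the constant term: p(2) = 0, so (λ - 2) is a factor:
p(λ) = (λ - 2)(λ² - 6)
λ² - 6 = 0  ⇒  λ = (0 ± √((0)² - 4·(-6)))/2 = (0 ± √(24))/2
  = √6,  -√6
Eigenvalues: 2, √6, -√6  (≈ 2, 2.449, -2.449)
The two irrational eigenvalues are distinct (simple), so each has alg. mult. = geom. mult. = 1.
λ=2: alg. mult. = 1, geom. mult. = 3 - rank(A - (2)I) = 3 - 2 = 1
Sum of geometric multiplicities equals n, so A has n independent eigenvectors.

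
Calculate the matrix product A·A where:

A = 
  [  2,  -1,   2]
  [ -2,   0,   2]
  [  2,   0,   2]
A² = A·A:
A²[1,1] = (2)(2) + (-1)(-2) + (2)(2) = 10
A²[1,2] = (2)(-1) + (-1)(0) + (2)(0) = -2
A²[1,3] = (2)(2) + (-1)(2) + (2)(2) = 6
A²[2,1] = (-2)(2) + (0)(-2) + (2)(2) = 0
A²[2,2] = (-2)(-1) + (0)(0) + (2)(0) = 2
A²[2,3] = (-2)(2) + (0)(2) + (2)(2) = 0
A²[3,1] = (2)(2) + (0)(-2) + (2)(2) = 8
A²[3,2] = (2)(-1) + (0)(0) + (2)(0) = -2
A²[3,3] = (2)(2) + (0)(2) + (2)(2) = 8
A² = 
  [ 10,  -2,   6]
  [  0,   2,   0]
  [  8,  -2,   8]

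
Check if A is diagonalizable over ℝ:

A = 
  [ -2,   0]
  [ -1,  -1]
Yes

tr(A) = -3, det(A) = 2
Characteristic polynomial: λ² - tr(A)λ + det(A) = λ² + 3λ + 2
λ² + 3λ + 2 = (λ + 2)(λ + 1)
Eigenvalues: -1, -2
λ=-2: alg. mult. = 1, geom. mult. = 2 - rank(A - (-2)I) = 2 - 1 = 1
λ=-1: alg. mult. = 1, geom. mult. = 2 - rank(A - (-1)I) = 2 - 1 = 1
Sum of geometric multiplicities equals n, so A has n independent eigenvectors.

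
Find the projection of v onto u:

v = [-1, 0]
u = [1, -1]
proj_u(v) = [-1/2, 1/2]

v·u = (-1)(1) + (0)(-1) = -1
u·u = (1)² + (-1)² = 2
proj_u(v) = (v·u / u·u) × u = (-1/2) × u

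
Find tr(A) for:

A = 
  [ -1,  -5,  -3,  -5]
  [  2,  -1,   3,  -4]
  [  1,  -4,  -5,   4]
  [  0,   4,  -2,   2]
-5

tr(A) = -1 + -1 + -5 + 2 = -5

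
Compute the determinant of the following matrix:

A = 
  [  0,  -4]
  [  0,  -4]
0

For a 2×2 matrix, det = ad - bc = (0)(-4) - (-4)(0) = 0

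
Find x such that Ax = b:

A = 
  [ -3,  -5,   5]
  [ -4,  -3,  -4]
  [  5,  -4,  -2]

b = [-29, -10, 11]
x = [3, 2, -2]

Row reduce the augmented matrix [A|b]:
R2 → R2 - (4/3)·R1
R3 → R3 + (5/3)·R1
R3 → R3 + (37/11)·R2
REF = 
  [     -3,      -5,       5,     -29]
  [      0,    11/3,   -32/3,    86/3]
  [      0,       0, -325/11,  650/11]

Back-substitution:
x₃ = (650/11) / (-325/11) = -2
x₂ = (86/3 - (-32/3)(-2)) / (11/3) = 2
x₁ = (-29 - (-5)(2) - (5)(-2)) / (-3) = 3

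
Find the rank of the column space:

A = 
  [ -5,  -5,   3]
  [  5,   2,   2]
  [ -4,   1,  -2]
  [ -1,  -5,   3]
Row reduce:
R2 → R2 + (1)·R1
R3 → R3 - (4/5)·R1
R4 → R4 - (1/5)·R1
R3 → R3 + (5/3)·R2
R4 → R4 - (4/3)·R2
R4 → R4 + (64/59)·R3
REF = 
  [   -5,    -5,     3]
  [    0,    -3,     5]
  [    0,     0, 59/15]
  [    0,     0,     0]
Pivot columns: 1, 2, 3 → 3 pivots.
dim(Col(A)) = number of pivot columns = 3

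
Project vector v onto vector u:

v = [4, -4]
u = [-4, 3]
proj_u(v) = [112/25, -84/25]

v·u = (4)(-4) + (-4)(3) = -28
u·u = (-4)² + (3)² = 25
proj_u(v) = (v·u / u·u) × u = (-28/25) × u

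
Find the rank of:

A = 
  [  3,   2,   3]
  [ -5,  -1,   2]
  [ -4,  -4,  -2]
rank(A) = 3

Row reduce:
R2 → R2 + (5/3)·R1
R3 → R3 + (4/3)·R1
R3 → R3 + (4/7)·R2
REF = 
  [  3,   2,   3]
  [  0, 7/3,   7]
  [  0,   0,   6]
Pivot columns: 1, 2, 3 → 3 pivots.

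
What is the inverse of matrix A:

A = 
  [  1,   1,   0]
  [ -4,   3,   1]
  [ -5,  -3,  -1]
det(A) = (1)·((3)(-1) - (1)(-3)) - (1)·((-4)(-1) - (1)(-5)) + (0)·((-4)(-3) - (3)(-5))
  = (1)(0) - (1)(9) + (0)(27)
  = -9
det(A) = -9 ≠ 0, so A is invertible.

Cofactors Cᵢⱼ = (-1)ⁱ⁺ʲ·Mᵢⱼ:
C = 
  [  0,  -9,  27]
  [  1,  -1,  -2]
  [  1,  -1,   7]

adj(A) = Cᵀ:
adj(A) = 
  [  0,   1,   1]
  [ -9,  -1,  -1]
  [ 27,  -2,   7]

A⁻¹ = (-1/9) · adj(A):
A⁻¹ = 
  [   0, -1/9, -1/9]
  [   1,  1/9,  1/9]
  [  -3,  2/9, -7/9]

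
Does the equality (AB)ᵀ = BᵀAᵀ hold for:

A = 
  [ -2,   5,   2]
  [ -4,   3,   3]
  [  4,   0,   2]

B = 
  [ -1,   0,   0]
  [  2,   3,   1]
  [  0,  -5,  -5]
Yes

(AB)ᵀ = 
  [ 12,  10,  -4]
  [  5,  -6, -10]
  [ -5, -12, -10]

BᵀAᵀ = 
  [ 12,  10,  -4]
  [  5,  -6, -10]
  [ -5, -12, -10]

Both sides are equal — this is the standard identity (AB)ᵀ = BᵀAᵀ, which holds for all A, B.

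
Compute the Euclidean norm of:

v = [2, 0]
2

||v||₂ = √((2)² + (0)²) = √4 = 2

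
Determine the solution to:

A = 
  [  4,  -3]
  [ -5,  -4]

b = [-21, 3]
Row reduce the augmented matrix [A|b]:
R2 → R2 + (5/4)·R1
REF = 
  [    4,    -3,   -21]
  [    0, -31/4, -93/4]

Back-substitution:
x₂ = (-93/4) / (-31/4) = 3
x₁ = (-21 - (-3)(3)) / 4 = -3

x = [-3, 3]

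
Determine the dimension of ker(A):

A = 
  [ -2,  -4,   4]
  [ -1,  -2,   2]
nullity(A) = 2

Row reduce:
R2 → R2 - (1/2)·R1
REF = 
  [ -2,  -4,   4]
  [  0,   0,   0]
Pivot columns: 1 → 1 pivot.
rank(A) = 1, so nullity(A) = 3 - 1 = 2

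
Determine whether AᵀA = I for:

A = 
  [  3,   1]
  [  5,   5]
No

AᵀA = 
  [ 34,  28]
  [ 28,  26]
≠ I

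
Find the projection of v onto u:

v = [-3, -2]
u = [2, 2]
proj_u(v) = [-5/2, -5/2]

v·u = (-3)(2) + (-2)(2) = -10
u·u = (2)² + (2)² = 8
proj_u(v) = (v·u / u·u) × u = (-10/8) × u = (-5/4) × u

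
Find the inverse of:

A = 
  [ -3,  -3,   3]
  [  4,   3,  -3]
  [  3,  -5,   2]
det(A) = (-3)·((3)(2) - (-3)(-5)) - (-3)·((4)(2) - (-3)(3)) + (3)·((4)(-5) - (3)(3))
  = (-3)(-9) - (-3)(17) + (3)(-29)
  = -9
det(A) = -9 ≠ 0, so A is invertible.

Cofactors Cᵢⱼ = (-1)ⁱ⁺ʲ·Mᵢⱼ:
C = 
  [ -9, -17, -29]
  [ -9, -15, -24]
  [  0,   3,   3]

adj(A) = Cᵀ:
adj(A) = 
  [ -9,  -9,   0]
  [-17, -15,   3]
  [-29, -24,   3]

A⁻¹ = (-1/9) · adj(A):
A⁻¹ = 
  [   1,    1,    0]
  [17/9,  5/3, -1/3]
  [29/9,  8/3, -1/3]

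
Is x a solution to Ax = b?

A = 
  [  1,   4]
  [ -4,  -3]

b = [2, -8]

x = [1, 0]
No

Ax = [1, -4] ≠ b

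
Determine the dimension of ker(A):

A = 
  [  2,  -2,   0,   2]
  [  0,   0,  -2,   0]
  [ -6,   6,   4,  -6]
nullity(A) = 2

Row reduce:
R3 → R3 + (3)·R1
R3 → R3 + (2)·R2
REF = 
  [  2,  -2,   0,   2]
  [  0,   0,  -2,   0]
  [  0,   0,   0,   0]
Pivot columns: 1, 3 → 2 pivots.
rank(A) = 2, so nullity(A) = 4 - 2 = 2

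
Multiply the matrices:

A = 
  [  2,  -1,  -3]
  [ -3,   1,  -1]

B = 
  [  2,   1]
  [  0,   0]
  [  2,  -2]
A is 2×3 and B is 3×2, so AB is 2×2. Each entry is (row of A)·(column of B):
AB[1,1] = (2)(2) + (-1)(0) + (-3)(2) = -2
AB[1,2] = (2)(1) + (-1)(0) + (-3)(-2) = 8
AB[2,1] = (-3)(2) + (1)(0) + (-1)(2) = -8
AB[2,2] = (-3)(1) + (1)(0) + (-1)(-2) = -1

AB = 
  [ -2,   8]
  [ -8,  -1]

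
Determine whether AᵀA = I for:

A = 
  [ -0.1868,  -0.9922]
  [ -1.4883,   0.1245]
No

AᵀA = 
  [  2.2499,   0]
  [  0,   1]
≠ I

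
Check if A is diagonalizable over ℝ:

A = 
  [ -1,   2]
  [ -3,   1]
No

tr(A) = 0, det(A) = 5
Characteristic polynomial: λ² - tr(A)λ + det(A) = λ² + 5
λ² + 5 = 0  ⇒  λ = (0 ± √((0)² - 4·(5)))/2 = (0 ± √(-20))/2
  = i√5,  -i√5
Eigenvalues: i√5, -i√5  (≈ 0 + 2.236i, 0 - 2.236i)
Has complex eigenvalues (not diagonalizable over ℝ).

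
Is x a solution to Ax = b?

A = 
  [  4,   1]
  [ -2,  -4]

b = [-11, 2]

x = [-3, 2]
No

Ax = [-10, -2] ≠ b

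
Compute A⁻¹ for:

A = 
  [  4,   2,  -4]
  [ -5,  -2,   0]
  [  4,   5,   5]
det(A) = (4)·((-2)(5) - (0)(5)) - (2)·((-5)(5) - (0)(4)) + (-4)·((-5)(5) - (-2)(4))
  = (4)(-10) - (2)(-25) + (-4)(-17)
  = 78
det(A) = 78 ≠ 0, so A is invertible.

Cofactors Cᵢⱼ = (-1)ⁱ⁺ʲ·Mᵢⱼ:
C = 
  [-10,  25, -17]
  [-30,  36, -12]
  [ -8,  20,   2]

adj(A) = Cᵀ:
adj(A) = 
  [-10, -30,  -8]
  [ 25,  36,  20]
  [-17, -12,   2]

A⁻¹ = (1/78) · adj(A):
A⁻¹ = 
  [ -5/39,  -5/13,  -4/39]
  [ 25/78,   6/13,  10/39]
  [-17/78,  -2/13,   1/39]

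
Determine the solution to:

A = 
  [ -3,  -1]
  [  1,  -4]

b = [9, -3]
Row reduce the augmented matrix [A|b]:
R2 → R2 + (1/3)·R1
REF = 
  [   -3,    -1,     9]
  [    0, -13/3,     0]

Back-substitution:
x₂ = 0 / (-13/3) = 0
x₁ = (9 - (-1)(0)) / (-3) = -3

x = [-3, 0]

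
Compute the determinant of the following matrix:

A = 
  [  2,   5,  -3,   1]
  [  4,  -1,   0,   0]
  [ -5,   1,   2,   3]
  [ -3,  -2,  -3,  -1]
Cofactor expansion along row 1: det(A) = a₁₁M₁₁ - a₁₂M₁₂ + a₁₃M₁₃ - a₁₄M₁₄

M₁₁ = det[[-1, 0, 0]; [1, 2, 3]; [-2, -3, -1]]
  = (-1)·((2)(-1) - (3)(-3)) - (0)·((1)(-1) - (3)(-2)) + (0)·((1)(-3) - (2)(-2))
  = (-1)(7) - (0)(5) + (0)(1)
  = -7
M₁₂ = det[[4, 0, 0]; [-5, 2, 3]; [-3, -3, -1]]
  = (4)·((2)(-1) - (3)(-3)) - (0)·((-5)(-1) - (3)(-3)) + (0)·((-5)(-3) - (2)(-3))
  = (4)(7) - (0)(14) + (0)(21)
  = 28
M₁₃ = det[[4, -1, 0]; [-5, 1, 3]; [-3, -2, -1]]
  = (4)·((1)(-1) - (3)(-2)) - (-1)·((-5)(-1) - (3)(-3)) + (0)·((-5)(-2) - (1)(-3))
  = (4)(5) - (-1)(14) + (0)(13)
  = 34
M₁₄ = det[[4, -1, 0]; [-5, 1, 2]; [-3, -2, -3]]
  = (4)·((1)(-3) - (2)(-2)) - (-1)·((-5)(-3) - (2)(-3)) + (0)·((-5)(-2) - (1)(-3))
  = (4)(1) - (-1)(21) + (0)(13)
  = 25

det(A) = (2)(-7) - (5)(28) + (-3)(34) - (1)(25) = -281

det(A) = -281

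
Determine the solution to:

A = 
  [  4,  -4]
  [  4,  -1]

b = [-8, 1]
Row reduce the augmented matrix [A|b]:
R2 → R2 - (1)·R1
REF = 
  [  4,  -4,  -8]
  [  0,   3,   9]

Back-substitution:
x₂ = 9 / 3 = 3
x₁ = (-8 - (-4)(3)) / 4 = 1

x = [1, 3]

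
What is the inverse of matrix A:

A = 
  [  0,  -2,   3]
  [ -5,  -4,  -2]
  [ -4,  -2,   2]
det(A) = (0)·((-4)(2) - (-2)(-2)) - (-2)·((-5)(2) - (-2)(-4)) + (3)·((-5)(-2) - (-4)(-4))
  = (0)(-12) - (-2)(-18) + (3)(-6)
  = -54
det(A) = -54 ≠ 0, so A is invertible.

Cofactors Cᵢⱼ = (-1)ⁱ⁺ʲ·Mᵢⱼ:
C = 
  [-12,  18,  -6]
  [ -2,  12,   8]
  [ 16, -15, -10]

adj(A) = Cᵀ:
adj(A) = 
  [-12,  -2,  16]
  [ 18,  12, -15]
  [ -6,   8, -10]

A⁻¹ = (-1/54) · adj(A):
A⁻¹ = 
  [  2/9,  1/27, -8/27]
  [ -1/3,  -2/9,  5/18]
  [  1/9, -4/27,  5/27]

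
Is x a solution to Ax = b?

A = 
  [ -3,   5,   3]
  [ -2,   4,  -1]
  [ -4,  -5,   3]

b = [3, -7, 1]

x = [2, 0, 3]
Yes

Ax = [3, -7, 1] = b ✓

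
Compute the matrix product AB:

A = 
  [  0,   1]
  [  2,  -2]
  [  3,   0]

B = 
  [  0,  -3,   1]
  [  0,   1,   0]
A is 3×2 and B is 2×3, so AB is 3×3. Each entry is (row of A)·(column of B):
AB[1,1] = (0)(0) + (1)(0) = 0
AB[1,2] = (0)(-3) + (1)(1) = 1
AB[1,3] = (0)(1) + (1)(0) = 0
AB[2,1] = (2)(0) + (-2)(0) = 0
AB[2,2] = (2)(-3) + (-2)(1) = -8
AB[2,3] = (2)(1) + (-2)(0) = 2
AB[3,1] = (3)(0) + (0)(0) = 0
AB[3,2] = (3)(-3) + (0)(1) = -9
AB[3,3] = (3)(1) + (0)(0) = 3

AB = 
  [  0,   1,   0]
  [  0,  -8,   2]
  [  0,  -9,   3]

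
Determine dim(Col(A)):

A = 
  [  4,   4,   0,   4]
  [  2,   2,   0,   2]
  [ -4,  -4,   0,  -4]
Row reduce:
R2 → R2 - (1/2)·R1
R3 → R3 + (1)·R1
REF = 
  [  4,   4,   0,   4]
  [  0,   0,   0,   0]
  [  0,   0,   0,   0]
Pivot columns: 1 → 1 pivot.
dim(Col(A)) = number of pivot columns = 1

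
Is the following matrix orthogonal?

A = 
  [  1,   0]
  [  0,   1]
Yes

AᵀA = 
  [  1,   0]
  [  0,   1]
= I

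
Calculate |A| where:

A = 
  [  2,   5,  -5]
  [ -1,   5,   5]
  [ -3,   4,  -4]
Cofactor expansion along row 1:
det(A) = (2)·((5)(-4) - (5)(4)) - (5)·((-1)(-4) - (5)(-3)) + (-5)·((-1)(4) - (5)(-3))
  = (2)(-40) - (5)(19) + (-5)(11)
  = -230

det(A) = -230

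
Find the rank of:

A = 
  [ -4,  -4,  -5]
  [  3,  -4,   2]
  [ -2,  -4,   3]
rank(A) = 3

Row reduce:
R2 → R2 + (3/4)·R1
R3 → R3 - (1/2)·R1
R3 → R3 - (2/7)·R2
REF = 
  [  -4,   -4,   -5]
  [   0,   -7, -7/4]
  [   0,    0,    6]
Pivot columns: 1, 2, 3 → 3 pivots.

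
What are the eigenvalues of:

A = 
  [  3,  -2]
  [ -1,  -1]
tr(A) = 2, det(A) = -5
Characteristic polynomial: λ² - tr(A)λ + det(A) = λ² - 2λ - 5
λ² - 2λ - 5 = 0  ⇒  λ = (2 ± √((-2)² - 4·(-5)))/2 = (2 ± √(24))/2
  = 1 + √6,  1 - √6

λ = 1 + √6, 1 - √6  (≈ 3.449, -1.449)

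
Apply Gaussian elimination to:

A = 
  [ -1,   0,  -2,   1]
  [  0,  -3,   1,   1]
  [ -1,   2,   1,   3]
Row operations:
R3 → R3 - (1)·R1
R3 → R3 + (2/3)·R2

Resulting echelon form:
REF = 
  [  -1,    0,   -2,    1]
  [   0,   -3,    1,    1]
  [   0,    0, 11/3,  8/3]

Rank = 3 (number of non-zero pivot rows).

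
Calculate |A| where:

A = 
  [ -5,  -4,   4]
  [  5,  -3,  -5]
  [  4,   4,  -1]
Cofactor expansion along row 1:
det(A) = (-5)·((-3)(-1) - (-5)(4)) - (-4)·((5)(-1) - (-5)(4)) + (4)·((5)(4) - (-3)(4))
  = (-5)(23) - (-4)(15) + (4)(32)
  = 73

det(A) = 73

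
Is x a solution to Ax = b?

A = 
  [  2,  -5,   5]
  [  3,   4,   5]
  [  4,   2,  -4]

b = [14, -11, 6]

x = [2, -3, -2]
No

Ax = [9, -16, 10] ≠ b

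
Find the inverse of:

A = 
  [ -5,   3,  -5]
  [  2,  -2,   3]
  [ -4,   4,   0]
det(A) = (-5)·((-2)(0) - (3)(4)) - (3)·((2)(0) - (3)(-4)) + (-5)·((2)(4) - (-2)(-4))
  = (-5)(-12) - (3)(12) + (-5)(0)
  = 24
det(A) = 24 ≠ 0, so A is invertible.

Cofactors Cᵢⱼ = (-1)ⁱ⁺ʲ·Mᵢⱼ:
C = 
  [-12, -12,   0]
  [-20, -20,   8]
  [ -1,   5,   4]

adj(A) = Cᵀ:
adj(A) = 
  [-12, -20,  -1]
  [-12, -20,   5]
  [  0,   8,   4]

A⁻¹ = (1/24) · adj(A):
A⁻¹ = 
  [ -1/2,  -5/6, -1/24]
  [ -1/2,  -5/6,  5/24]
  [    0,   1/3,   1/6]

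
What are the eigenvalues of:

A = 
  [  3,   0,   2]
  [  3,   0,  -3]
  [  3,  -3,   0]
λ = 3, √15, -√15  (≈ 3, 3.873, -3.873)

Characteristic polynomial: det(λI - A) = λ³ - 3λ² - 15λ + 45
Testing integer divisors of the constant term: p(3) = 0, so (λ - 3) is a factor:
p(λ) = (λ - 3)(λ² - 15)
λ² - 15 = 0  ⇒  λ = (0 ± √((0)² - 4·(-15)))/2 = (0 ± √(60))/2
  = √15,  -√15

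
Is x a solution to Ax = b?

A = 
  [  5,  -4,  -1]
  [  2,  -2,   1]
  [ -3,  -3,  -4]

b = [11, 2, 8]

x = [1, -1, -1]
No

Ax = [10, 3, 4] ≠ b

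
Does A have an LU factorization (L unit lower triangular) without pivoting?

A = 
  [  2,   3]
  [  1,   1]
Yes.
A[1,1] = 2 ≠ 0, so Gaussian elimination proceeds without a row swap: multiplier ℓ₂₁ = (1)/(2) = 1/2, and U[2,2] = 1 - (1/2)(3) = -1/2.
L = 
  [  1,   0]
  [1/2,   1]
U = 
  [   2,    3]
  [   0, -1/2]
Check row 2 of LU: [(1/2)(2), (1/2)(3) + (-1/2)] = [1, 1] = row 2 of A ✓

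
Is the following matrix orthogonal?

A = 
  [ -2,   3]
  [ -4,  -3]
No

AᵀA = 
  [ 20,   6]
  [  6,  18]
≠ I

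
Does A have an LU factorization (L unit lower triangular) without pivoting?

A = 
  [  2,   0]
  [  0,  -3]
Yes.
A[1,1] = 2 ≠ 0, so Gaussian elimination proceeds without a row swap: multiplier ℓ₂₁ = (0)/(2) = 0, and U[2,2] = -3 - (0)(0) = -3.
L = 
  [  1,   0]
  [  0,   1]
U = 
  [  2,   0]
  [  0,  -3]
Check row 2 of LU: [(0)(2), (0)(0) + (-3)] = [0, -3] = row 2 of A ✓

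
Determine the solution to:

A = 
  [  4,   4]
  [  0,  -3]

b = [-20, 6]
Row reduce the augmented matrix [A|b]:
(already in echelon form)
REF = 
  [  4,   4, -20]
  [  0,  -3,   6]

Back-substitution:
x₂ = 6 / (-3) = -2
x₁ = (-20 - (4)(-2)) / 4 = -3

x = [-3, -2]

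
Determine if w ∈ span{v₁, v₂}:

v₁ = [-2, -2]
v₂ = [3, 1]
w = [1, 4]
Yes

Form the augmented matrix and row-reduce:
[v₁|v₂|w] = 
  [ -2,   3,   1]
  [ -2,   1,   4]
R2 → R2 - (1)·R1
REF = 
  [ -2,   3,   1]
  [  0,  -2,   3]

No row of the form [0 0 | nonzero], so the system is consistent. Back-substitution gives c₁ = -11/4, c₂ = -3/2: w = (-11/4)·v₁ + (-3/2)·v₂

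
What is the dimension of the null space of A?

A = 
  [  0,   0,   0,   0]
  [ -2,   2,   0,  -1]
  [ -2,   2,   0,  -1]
nullity(A) = 3

Row reduce:
Swap R1 ↔ R2
R3 → R3 - (1)·R1
REF = 
  [ -2,   2,   0,  -1]
  [  0,   0,   0,   0]
  [  0,   0,   0,   0]
Pivot columns: 1 → 1 pivot.
rank(A) = 1, so nullity(A) = 4 - 1 = 3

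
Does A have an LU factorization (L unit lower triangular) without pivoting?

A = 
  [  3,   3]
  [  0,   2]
Yes.
A[1,1] = 3 ≠ 0, so Gaussian elimination proceeds without a row swap: multiplier ℓ₂₁ = (0)/(3) = 0, and U[2,2] = 2 - (0)(3) = 2.
L = 
  [  1,   0]
  [  0,   1]
U = 
  [  3,   3]
  [  0,   2]
Check row 2 of LU: [(0)(3), (0)(3) + 2] = [0, 2] = row 2 of A ✓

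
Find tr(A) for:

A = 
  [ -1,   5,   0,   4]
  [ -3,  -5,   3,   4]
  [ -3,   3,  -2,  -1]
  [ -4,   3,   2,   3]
-5

tr(A) = -1 + -5 + -2 + 3 = -5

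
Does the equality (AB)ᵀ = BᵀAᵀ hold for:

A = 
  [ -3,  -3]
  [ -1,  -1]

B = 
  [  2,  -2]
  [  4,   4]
Yes

(AB)ᵀ = 
  [-18,  -6]
  [ -6,  -2]

BᵀAᵀ = 
  [-18,  -6]
  [ -6,  -2]

Both sides are equal — this is the standard identity (AB)ᵀ = BᵀAᵀ, which holds for all A, B.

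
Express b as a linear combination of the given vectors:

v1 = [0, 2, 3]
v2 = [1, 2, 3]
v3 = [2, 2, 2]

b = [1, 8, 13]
c1 = 2, c2 = 3, c3 = -1

b = 2·v1 + 3·v2 + -1·v3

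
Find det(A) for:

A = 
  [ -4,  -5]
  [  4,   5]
For a 2×2 matrix, det = ad - bc = (-4)(5) - (-5)(4) = 0

det(A) = 0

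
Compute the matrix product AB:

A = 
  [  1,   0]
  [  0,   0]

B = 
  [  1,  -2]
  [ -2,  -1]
AB = 
  [  1,  -2]
  [  0,   0]

A is 2×2 and B is 2×2, so AB is 2×2. Each entry is (row of A)·(column of B):
AB[1,1] = (1)(1) + (0)(-2) = 1
AB[1,2] = (1)(-2) + (0)(-1) = -2
AB[2,1] = (0)(1) + (0)(-2) = 0
AB[2,2] = (0)(-2) + (0)(-1) = 0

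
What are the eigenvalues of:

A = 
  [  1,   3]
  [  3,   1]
tr(A) = 2, det(A) = -8
Characteristic polynomial: λ² - tr(A)λ + det(A) = λ² - 2λ - 8
λ² - 2λ - 8 = (λ + 2)(λ - 4)

λ = 4, -2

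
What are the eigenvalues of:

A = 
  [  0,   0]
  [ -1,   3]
λ = 3, 0

tr(A) = 3, det(A) = 0
Characteristic polynomial: λ² - tr(A)λ + det(A) = λ² - 3λ
λ² - 3λ = λ(λ - 3)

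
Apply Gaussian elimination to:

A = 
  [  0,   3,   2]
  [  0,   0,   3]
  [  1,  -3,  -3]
Row operations:
Swap R1 ↔ R3
Swap R2 ↔ R3

Resulting echelon form:
REF = 
  [  1,  -3,  -3]
  [  0,   3,   2]
  [  0,   0,   3]

Rank = 3 (number of non-zero pivot rows).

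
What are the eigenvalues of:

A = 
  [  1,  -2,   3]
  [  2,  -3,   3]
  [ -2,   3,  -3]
λ = 0, -1, -4

Characteristic polynomial: det(λI - A) = λ³ + 5λ² + 4λ
The constant term is 0, so λ = 0 is a root: p(λ) = λ(λ² + 5λ + 4)
λ² + 5λ + 4 = (λ + 4)(λ + 1)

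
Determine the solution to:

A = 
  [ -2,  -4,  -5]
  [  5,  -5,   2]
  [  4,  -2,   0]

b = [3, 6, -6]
Row reduce the augmented matrix [A|b]:
R2 → R2 + (5/2)·R1
R3 → R3 + (2)·R1
R3 → R3 - (2/3)·R2
REF = 
  [   -2,    -4,    -5,     3]
  [    0,   -15, -21/2,  27/2]
  [    0,     0,    -3,    -9]

Back-substitution:
x₃ = (-9) / (-3) = 3
x₂ = (27/2 - (-21/2)(3)) / (-15) = -3
x₁ = (3 - (-4)(-3) - (-5)(3)) / (-2) = -3

x = [-3, -3, 3]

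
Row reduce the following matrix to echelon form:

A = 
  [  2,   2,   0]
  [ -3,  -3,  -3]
Row operations:
R2 → R2 + (3/2)·R1

Resulting echelon form:
REF = 
  [  2,   2,   0]
  [  0,   0,  -3]

Rank = 2 (number of non-zero pivot rows).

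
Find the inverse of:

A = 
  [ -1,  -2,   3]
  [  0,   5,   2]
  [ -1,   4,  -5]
det(A) = (-1)·((5)(-5) - (2)(4)) - (-2)·((0)(-5) - (2)(-1)) + (3)·((0)(4) - (5)(-1))
  = (-1)(-33) - (-2)(2) + (3)(5)
  = 52
det(A) = 52 ≠ 0, so A is invertible.

Cofactors Cᵢⱼ = (-1)ⁱ⁺ʲ·Mᵢⱼ:
C = 
  [-33,  -2,   5]
  [  2,   8,   6]
  [-19,   2,  -5]

adj(A) = Cᵀ:
adj(A) = 
  [-33,   2, -19]
  [ -2,   8,   2]
  [  5,   6,  -5]

A⁻¹ = (1/52) · adj(A):
A⁻¹ = 
  [-33/52,   1/26, -19/52]
  [ -1/26,   2/13,   1/26]
  [  5/52,   3/26,  -5/52]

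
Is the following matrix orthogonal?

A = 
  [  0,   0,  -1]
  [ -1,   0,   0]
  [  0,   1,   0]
Yes

AᵀA = 
  [  1,   0,   0]
  [  0,   1,   0]
  [  0,   0,   1]
= I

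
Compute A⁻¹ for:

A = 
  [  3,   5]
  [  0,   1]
det(A) = (3)(1) - (5)(0) = 3
For a 2×2 matrix, A⁻¹ = (1/det(A)) · [[d, -b], [-c, a]]
    = (1/3) · [[1, -5], [0, 3]]

A⁻¹ = 
  [ 1/3, -5/3]
  [   0,    1]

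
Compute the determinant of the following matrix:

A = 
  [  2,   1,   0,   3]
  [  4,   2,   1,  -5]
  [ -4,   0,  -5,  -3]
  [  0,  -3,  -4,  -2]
Cofactor expansion along row 1: det(A) = a₁₁M₁₁ - a₁₂M₁₂ + a₁₃M₁₃ - a₁₄M₁₄

M₁₁ = det[[2, 1, -5]; [0, -5, -3]; [-3, -4, -2]]
  = (2)·((-5)(-2) - (-3)(-4)) - (1)·((0)(-2) - (-3)(-3)) + (-5)·((0)(-4) - (-5)(-3))
  = (2)(-2) - (1)(-9) + (-5)(-15)
  = 80
M₁₂ = det[[4, 1, -5]; [-4, -5, -3]; [0, -4, -2]]
  = (4)·((-5)(-2) - (-3)(-4)) - (1)·((-4)(-2) - (-3)(0)) + (-5)·((-4)(-4) - (-5)(0))
  = (4)(-2) - (1)(8) + (-5)(16)
  = -96
M₁₃ = det[[4, 2, -5]; [-4, 0, -3]; [0, -3, -2]]
  = (4)·((0)(-2) - (-3)(-3)) - (2)·((-4)(-2) - (-3)(0)) + (-5)·((-4)(-3) - (0)(0))
  = (4)(-9) - (2)(8) + (-5)(12)
  = -112
M₁₄ = det[[4, 2, 1]; [-4, 0, -5]; [0, -3, -4]]
  = (4)·((0)(-4) - (-5)(-3)) - (2)·((-4)(-4) - (-5)(0)) + (1)·((-4)(-3) - (0)(0))
  = (4)(-15) - (2)(16) + (1)(12)
  = -80

det(A) = (2)(80) - (1)(-96) + (0)(-112) - (3)(-80) = 496

det(A) = 496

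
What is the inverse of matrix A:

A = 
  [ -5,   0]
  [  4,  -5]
det(A) = (-5)(-5) - (0)(4) = 25
For a 2×2 matrix, A⁻¹ = (1/det(A)) · [[d, -b], [-c, a]]
    = (1/25) · [[-5, 0], [-4, -5]]

A⁻¹ = 
  [ -1/5,     0]
  [-4/25,  -1/5]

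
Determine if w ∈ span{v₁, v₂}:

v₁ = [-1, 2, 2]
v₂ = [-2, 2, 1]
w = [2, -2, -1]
Yes

Form the augmented matrix and row-reduce:
[v₁|v₂|w] = 
  [ -1,  -2,   2]
  [  2,   2,  -2]
  [  2,   1,  -1]
R2 → R2 + (2)·R1
R3 → R3 + (2)·R1
R3 → R3 - (3/2)·R2
REF = 
  [ -1,  -2,   2]
  [  0,  -2,   2]
  [  0,   0,   0]

No row of the form [0 0 | nonzero], so the system is consistent. Back-substitution gives c₁ = 0, c₂ = -1: w = (0)·v₁ + (-1)·v₂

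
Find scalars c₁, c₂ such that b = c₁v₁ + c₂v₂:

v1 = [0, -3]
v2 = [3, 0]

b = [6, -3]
c1 = 1, c2 = 2

b = 1·v1 + 2·v2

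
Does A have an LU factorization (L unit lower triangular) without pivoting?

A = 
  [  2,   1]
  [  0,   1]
Yes.
A[1,1] = 2 ≠ 0, so Gaussian elimination proceeds without a row swap: multiplier ℓ₂₁ = (0)/(2) = 0, and U[2,2] = 1 - (0)(1) = 1.
L = 
  [  1,   0]
  [  0,   1]
U = 
  [  2,   1]
  [  0,   1]
Check row 2 of LU: [(0)(2), (0)(1) + 1] = [0, 1] = row 2 of A ✓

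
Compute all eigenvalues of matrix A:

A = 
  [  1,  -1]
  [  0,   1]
λ = 1, 1

tr(A) = 2, det(A) = 1
Characteristic polynomial: λ² - tr(A)λ + det(A) = λ² - 2λ + 1
λ² - 2λ + 1 = (λ - 1)²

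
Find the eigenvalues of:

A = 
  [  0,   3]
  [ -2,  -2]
tr(A) = -2, det(A) = 6
Characteristic polynomial: λ² - tr(A)λ + det(A) = λ² + 2λ + 6
λ² + 2λ + 6 = 0  ⇒  λ = (-2 ± √((2)² - 4·(6)))/2 = (-2 ± √(-20))/2
  = -1 + i√5,  -1 - i√5

λ = -1 + i√5, -1 - i√5  (≈ -1 + 2.236i, -1 - 2.236i)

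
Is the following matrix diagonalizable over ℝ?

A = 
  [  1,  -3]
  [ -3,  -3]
Yes

tr(A) = -2, det(A) = -12
Characteristic polynomial: λ² - tr(A)λ + det(A) = λ² + 2λ - 12
λ² + 2λ - 12 = 0  ⇒  λ = (-2 ± √((2)² - 4·(-12)))/2 = (-2 ± √(52))/2
  = -1 + √13,  -1 - √13
Eigenvalues: -1 + √13, -1 - √13  (≈ 2.606, -4.606)
The two irrational eigenvalues are distinct (simple), so each has alg. mult. = geom. mult. = 1.
Sum of geometric multiplicities equals n, so A has n independent eigenvectors.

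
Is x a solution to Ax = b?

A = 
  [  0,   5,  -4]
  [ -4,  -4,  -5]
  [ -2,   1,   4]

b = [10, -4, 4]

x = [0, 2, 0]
No

Ax = [10, -8, 2] ≠ b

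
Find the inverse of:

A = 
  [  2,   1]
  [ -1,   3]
det(A) = (2)(3) - (1)(-1) = 7
For a 2×2 matrix, A⁻¹ = (1/det(A)) · [[d, -b], [-c, a]]
    = (1/7) · [[3, -1], [1, 2]]

A⁻¹ = 
  [ 3/7, -1/7]
  [ 1/7,  2/7]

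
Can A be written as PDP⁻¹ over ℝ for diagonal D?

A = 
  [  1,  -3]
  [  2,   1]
No

tr(A) = 2, det(A) = 7
Characteristic polynomial: λ² - tr(A)λ + det(A) = λ² - 2λ + 7
λ² - 2λ + 7 = 0  ⇒  λ = (2 ± √((-2)² - 4·(7)))/2 = (2 ± √(-24))/2
  = 1 + i√6,  1 - i√6
Eigenvalues: 1 + i√6, 1 - i√6  (≈ 1 + 2.449i, 1 - 2.449i)
Has complex eigenvalues (not diagonalizable over ℝ).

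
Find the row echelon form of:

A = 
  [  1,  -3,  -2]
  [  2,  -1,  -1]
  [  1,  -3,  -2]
Row operations:
R2 → R2 - (2)·R1
R3 → R3 - (1)·R1

Resulting echelon form:
REF = 
  [  1,  -3,  -2]
  [  0,   5,   3]
  [  0,   0,   0]

Rank = 2 (number of non-zero pivot rows).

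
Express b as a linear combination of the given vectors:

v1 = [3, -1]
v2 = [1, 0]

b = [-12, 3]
c1 = -3, c2 = -3

b = -3·v1 + -3·v2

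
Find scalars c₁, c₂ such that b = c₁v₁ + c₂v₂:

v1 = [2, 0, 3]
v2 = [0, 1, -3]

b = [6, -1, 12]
c1 = 3, c2 = -1

b = 3·v1 + -1·v2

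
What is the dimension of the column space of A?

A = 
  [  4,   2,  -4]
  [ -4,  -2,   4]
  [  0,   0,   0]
dim(Col(A)) = 1

Row reduce:
R2 → R2 + (1)·R1
REF = 
  [  4,   2,  -4]
  [  0,   0,   0]
  [  0,   0,   0]
Pivot columns: 1 → 1 pivot.
dim(Col(A)) = number of pivot columns = 1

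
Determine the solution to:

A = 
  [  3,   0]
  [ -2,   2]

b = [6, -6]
Row reduce the augmented matrix [A|b]:
R2 → R2 + (2/3)·R1
REF = 
  [  3,   0,   6]
  [  0,   2,  -2]

Back-substitution:
x₂ = (-2) / 2 = -1
x₁ = (6 - (0)(-1)) / 3 = 2

x = [2, -1]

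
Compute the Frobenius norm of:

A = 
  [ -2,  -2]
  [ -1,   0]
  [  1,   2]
||A||_F = 3.742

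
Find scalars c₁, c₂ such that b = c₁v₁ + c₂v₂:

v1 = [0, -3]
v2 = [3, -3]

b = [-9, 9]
c1 = 0, c2 = -3

b = 0·v1 + -3·v2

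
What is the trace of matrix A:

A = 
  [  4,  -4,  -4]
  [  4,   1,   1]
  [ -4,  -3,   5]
10

tr(A) = 4 + 1 + 5 = 10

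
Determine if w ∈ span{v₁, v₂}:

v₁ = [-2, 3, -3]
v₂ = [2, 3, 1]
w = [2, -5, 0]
No

Form the augmented matrix and row-reduce:
[v₁|v₂|w] = 
  [ -2,   2,   2]
  [  3,   3,  -5]
  [ -3,   1,   0]
R2 → R2 + (3/2)·R1
R3 → R3 - (3/2)·R1
R3 → R3 + (1/3)·R2
REF = 
  [   -2,     2,     2]
  [    0,     6,    -2]
  [    0,     0, -11/3]

Row 3 reads [0 0 | -11/3], i.e. 0 = -11/3, so the system is inconsistent and w ∉ span{v₁, v₂}.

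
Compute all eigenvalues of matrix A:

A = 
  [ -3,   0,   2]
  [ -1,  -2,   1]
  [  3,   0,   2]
Characteristic polynomial: det(λI - A) = λ³ + 3λ² - 10λ - 24
Testing integer divisors of the constant term: p(-2) = 0, so (λ + 2) is a factor:
p(λ) = (λ + 2)(λ² + λ - 12)
λ² + λ - 12 = (λ + 4)(λ - 3)

λ = -2, 3, -4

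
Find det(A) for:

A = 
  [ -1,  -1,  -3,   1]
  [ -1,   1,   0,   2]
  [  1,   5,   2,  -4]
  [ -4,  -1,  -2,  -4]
-188

Cofactor expansion along row 1: det(A) = a₁₁M₁₁ - a₁₂M₁₂ + a₁₃M₁₃ - a₁₄M₁₄

M₁₁ = det[[1, 0, 2]; [5, 2, -4]; [-1, -2, -4]]
  = (1)·((2)(-4) - (-4)(-2)) - (0)·((5)(-4) - (-4)(-1)) + (2)·((5)(-2) - (2)(-1))
  = (1)(-16) - (0)(-24) + (2)(-8)
  = -32
M₁₂ = det[[-1, 0, 2]; [1, 2, -4]; [-4, -2, -4]]
  = (-1)·((2)(-4) - (-4)(-2)) - (0)·((1)(-4) - (-4)(-4)) + (2)·((1)(-2) - (2)(-4))
  = (-1)(-16) - (0)(-20) + (2)(6)
  = 28
M₁₃ = det[[-1, 1, 2]; [1, 5, -4]; [-4, -1, -4]]
  = (-1)·((5)(-4) - (-4)(-1)) - (1)·((1)(-4) - (-4)(-4)) + (2)·((1)(-1) - (5)(-4))
  = (-1)(-24) - (1)(-20) + (2)(19)
  = 82
M₁₄ = det[[-1, 1, 0]; [1, 5, 2]; [-4, -1, -2]]
  = (-1)·((5)(-2) - (2)(-1)) - (1)·((1)(-2) - (2)(-4)) + (0)·((1)(-1) - (5)(-4))
  = (-1)(-8) - (1)(6) + (0)(19)
  = 2

det(A) = (-1)(-32) - (-1)(28) + (-3)(82) - (1)(2) = -188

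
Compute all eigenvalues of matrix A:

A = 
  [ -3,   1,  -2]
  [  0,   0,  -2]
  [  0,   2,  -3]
λ = -3, (-3 + i√7)/2, (-3 - i√7)/2  (≈ -3, -1.5 + 1.323i, -1.5 - 1.323i)

Characteristic polynomial: det(λI - A) = λ³ + 6λ² + 13λ + 12
Testing integer divisors of the constant term: p(-3) = 0, so (λ + 3) is a factor:
p(λ) = (λ + 3)(λ² + 3λ + 4)
λ² + 3λ + 4 = 0  ⇒  λ = (-3 ± √((3)² - 4·(4)))/2 = (-3 ± √(-7))/2
  = (-3 + i√7)/2,  (-3 - i√7)/2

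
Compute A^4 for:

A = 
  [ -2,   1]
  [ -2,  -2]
A² = A·A:
A²[1,1] = (-2)(-2) + (1)(-2) = 2
A²[1,2] = (-2)(1) + (1)(-2) = -4
A²[2,1] = (-2)(-2) + (-2)(-2) = 8
A²[2,2] = (-2)(1) + (-2)(-2) = 2
A² = 
  [  2,  -4]
  [  8,   2]

A^3 = A^2·A:
A^3[1,1] = (2)(-2) + (-4)(-2) = 4
A^3[1,2] = (2)(1) + (-4)(-2) = 10
A^3[2,1] = (8)(-2) + (2)(-2) = -20
A^3[2,2] = (8)(1) + (2)(-2) = 4
A^3 = 
  [  4,  10]
  [-20,   4]

A^4 = A^3·A:
A^4[1,1] = (4)(-2) + (10)(-2) = -28
A^4[1,2] = (4)(1) + (10)(-2) = -16
A^4[2,1] = (-20)(-2) + (4)(-2) = 32
A^4[2,2] = (-20)(1) + (4)(-2) = -28
A^4 = 
  [-28, -16]
  [ 32, -28]

Therefore
A^4 = 
  [-28, -16]
  [ 32, -28]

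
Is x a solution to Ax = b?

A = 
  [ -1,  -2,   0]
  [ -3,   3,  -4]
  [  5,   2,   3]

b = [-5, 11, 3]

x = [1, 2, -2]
Yes

Ax = [-5, 11, 3] = b ✓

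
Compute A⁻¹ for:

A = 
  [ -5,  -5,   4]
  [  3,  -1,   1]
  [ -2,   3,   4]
det(A) = (-5)·((-1)(4) - (1)(3)) - (-5)·((3)(4) - (1)(-2)) + (4)·((3)(3) - (-1)(-2))
  = (-5)(-7) - (-5)(14) + (4)(7)
  = 133
det(A) = 133 ≠ 0, so A is invertible.

Cofactors Cᵢⱼ = (-1)ⁱ⁺ʲ·Mᵢⱼ:
C = 
  [ -7, -14,   7]
  [ 32, -12,  25]
  [ -1,  17,  20]

adj(A) = Cᵀ:
adj(A) = 
  [ -7,  32,  -1]
  [-14, -12,  17]
  [  7,  25,  20]

A⁻¹ = (1/133) · adj(A):
A⁻¹ = 
  [  -1/19,  32/133,  -1/133]
  [  -2/19, -12/133,  17/133]
  [   1/19,  25/133,  20/133]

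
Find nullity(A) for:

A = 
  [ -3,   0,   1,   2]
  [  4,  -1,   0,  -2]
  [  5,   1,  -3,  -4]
nullity(A) = 2

Row reduce:
R2 → R2 + (4/3)·R1
R3 → R3 + (5/3)·R1
R3 → R3 + (1)·R2
REF = 
  [ -3,   0,   1,   2]
  [  0,  -1, 4/3, 2/3]
  [  0,   0,   0,   0]
Pivot columns: 1, 2 → 2 pivots.
rank(A) = 2, so nullity(A) = 4 - 2 = 2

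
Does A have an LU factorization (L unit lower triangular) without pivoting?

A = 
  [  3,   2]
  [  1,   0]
Yes.
A[1,1] = 3 ≠ 0, so Gaussian elimination proceeds without a row swap: multiplier ℓ₂₁ = (1)/(3) = 1/3, and U[2,2] = 0 - (1/3)(2) = -2/3.
L = 
  [  1,   0]
  [1/3,   1]
U = 
  [   3,    2]
  [   0, -2/3]
Check row 2 of LU: [(1/3)(3), (1/3)(2) + (-2/3)] = [1, 0] = row 2 of A ✓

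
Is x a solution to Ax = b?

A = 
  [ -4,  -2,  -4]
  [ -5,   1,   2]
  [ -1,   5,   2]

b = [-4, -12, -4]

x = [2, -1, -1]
No

Ax = [-2, -13, -9] ≠ b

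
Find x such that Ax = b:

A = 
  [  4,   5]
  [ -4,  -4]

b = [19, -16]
Row reduce the augmented matrix [A|b]:
R2 → R2 + (1)·R1
REF = 
  [  4,   5,  19]
  [  0,   1,   3]

Back-substitution:
x₂ = 3 / 1 = 3
x₁ = (19 - (5)(3)) / 4 = 1

x = [1, 3]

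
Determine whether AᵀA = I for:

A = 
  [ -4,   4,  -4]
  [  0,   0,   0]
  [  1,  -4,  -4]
No

AᵀA = 
  [ 17, -20,  12]
  [-20,  32,   0]
  [ 12,   0,  32]
≠ I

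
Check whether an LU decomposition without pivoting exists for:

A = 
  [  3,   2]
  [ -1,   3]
Yes.
A[1,1] = 3 ≠ 0, so Gaussian elimination proceeds without a row swap: multiplier ℓ₂₁ = (-1)/(3) = -1/3, and U[2,2] = 3 - (-1/3)(2) = 11/3.
L = 
  [   1,    0]
  [-1/3,    1]
U = 
  [   3,    2]
  [   0, 11/3]
Check row 2 of LU: [(-1/3)(3), (-1/3)(2) + (11/3)] = [-1, 3] = row 2 of A ✓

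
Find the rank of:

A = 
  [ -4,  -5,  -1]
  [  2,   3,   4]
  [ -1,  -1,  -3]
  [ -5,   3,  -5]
rank(A) = 3

Row reduce:
R2 → R2 + (1/2)·R1
R3 → R3 - (1/4)·R1
R4 → R4 - (5/4)·R1
R3 → R3 - (1/2)·R2
R4 → R4 - (37/2)·R2
R4 → R4 - (137/9)·R3
REF = 
  [  -4,   -5,   -1]
  [   0,  1/2,  7/2]
  [   0,    0, -9/2]
  [   0,    0,    0]
Pivot columns: 1, 2, 3 → 3 pivots.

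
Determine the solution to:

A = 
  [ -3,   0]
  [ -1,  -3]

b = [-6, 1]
x = [2, -1]

Row reduce the augmented matrix [A|b]:
R2 → R2 - (1/3)·R1
REF = 
  [ -3,   0,  -6]
  [  0,  -3,   3]

Back-substitution:
x₂ = 3 / (-3) = -1
x₁ = (-6 - (0)(-1)) / (-3) = 2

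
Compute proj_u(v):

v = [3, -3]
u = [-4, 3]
proj_u(v) = [84/25, -63/25]

v·u = (3)(-4) + (-3)(3) = -21
u·u = (-4)² + (3)² = 25
proj_u(v) = (v·u / u·u) × u = (-21/25) × u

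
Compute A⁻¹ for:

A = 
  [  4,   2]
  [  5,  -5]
det(A) = (4)(-5) - (2)(5) = -30
For a 2×2 matrix, A⁻¹ = (1/det(A)) · [[d, -b], [-c, a]]
    = (-1/30) · [[-5, -2], [-5, 4]]

A⁻¹ = 
  [  1/6,  1/15]
  [  1/6, -2/15]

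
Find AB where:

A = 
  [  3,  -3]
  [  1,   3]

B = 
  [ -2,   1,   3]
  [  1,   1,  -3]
AB = 
  [ -9,   0,  18]
  [  1,   4,  -6]

A is 2×2 and B is 2×3, so AB is 2×3. Each entry is (row of A)·(column of B):
AB[1,1] = (3)(-2) + (-3)(1) = -9
AB[1,2] = (3)(1) + (-3)(1) = 0
AB[1,3] = (3)(3) + (-3)(-3) = 18
AB[2,1] = (1)(-2) + (3)(1) = 1
AB[2,2] = (1)(1) + (3)(1) = 4
AB[2,3] = (1)(3) + (3)(-3) = -6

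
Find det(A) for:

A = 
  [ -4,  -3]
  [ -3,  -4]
For a 2×2 matrix, det = ad - bc = (-4)(-4) - (-3)(-3) = 7

det(A) = 7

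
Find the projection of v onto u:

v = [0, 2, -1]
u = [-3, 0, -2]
v·u = (0)(-3) + (2)(0) + (-1)(-2) = 2
u·u = (-3)² + (0)² + (-2)² = 13
proj_u(v) = (v·u / u·u) × u = (2/13) × u

proj_u(v) = [-6/13, 0, -4/13]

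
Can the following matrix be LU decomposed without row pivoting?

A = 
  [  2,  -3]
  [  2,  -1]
Yes.
A[1,1] = 2 ≠ 0, so Gaussian elimination proceeds without a row swap: multiplier ℓ₂₁ = (2)/(2) = 1, and U[2,2] = -1 - (1)(-3) = 2.
L = 
  [  1,   0]
  [  1,   1]
U = 
  [  2,  -3]
  [  0,   2]
Check row 2 of LU: [(1)(2), (1)(-3) + 2] = [2, -1] = row 2 of A ✓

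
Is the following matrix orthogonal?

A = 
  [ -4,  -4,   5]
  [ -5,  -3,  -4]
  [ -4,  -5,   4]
No

AᵀA = 
  [ 57,  51, -16]
  [ 51,  50, -28]
  [-16, -28,  57]
≠ I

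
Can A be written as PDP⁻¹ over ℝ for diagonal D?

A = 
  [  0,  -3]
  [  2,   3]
No

tr(A) = 3, det(A) = 6
Characteristic polynomial: λ² - tr(A)λ + det(A) = λ² - 3λ + 6
λ² - 3λ + 6 = 0  ⇒  λ = (3 ± √((-3)² - 4·(6)))/2 = (3 ± √(-15))/2
  = (3 + i√15)/2,  (3 - i√15)/2
Eigenvalues: (3 + i√15)/2, (3 - i√15)/2  (≈ 1.5 + 1.936i, 1.5 - 1.936i)
Has complex eigenvalues (not diagonalizable over ℝ).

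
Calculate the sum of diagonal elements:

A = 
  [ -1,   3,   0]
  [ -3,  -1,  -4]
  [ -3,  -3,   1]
-1

tr(A) = -1 + -1 + 1 = -1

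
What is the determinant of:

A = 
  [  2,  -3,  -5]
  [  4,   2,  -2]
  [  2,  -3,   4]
Cofactor expansion along row 1:
det(A) = (2)·((2)(4) - (-2)(-3)) - (-3)·((4)(4) - (-2)(2)) + (-5)·((4)(-3) - (2)(2))
  = (2)(2) - (-3)(20) + (-5)(-16)
  = 144

det(A) = 144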